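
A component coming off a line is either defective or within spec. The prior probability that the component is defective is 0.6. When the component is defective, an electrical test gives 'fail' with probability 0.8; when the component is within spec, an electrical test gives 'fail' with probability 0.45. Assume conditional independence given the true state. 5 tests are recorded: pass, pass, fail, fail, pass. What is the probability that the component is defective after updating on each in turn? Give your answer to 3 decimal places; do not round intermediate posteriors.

0.186

After 'pass': P(defective) = 0.2·0.6000 / (0.2·0.6000 + 0.55·0.4000) ≈ 0.3529
After 'pass': P(defective) = 0.2·0.3529 / (0.2·0.3529 + 0.55·0.6471) ≈ 0.1655
After 'fail': P(defective) = 0.8·0.1655 / (0.8·0.1655 + 0.45·0.8345) ≈ 0.2607
After 'fail': P(defective) = 0.8·0.2607 / (0.8·0.2607 + 0.45·0.7393) ≈ 0.3853
After 'pass': P(defective) = 0.2·0.3853 / (0.2·0.3853 + 0.55·0.6147) ≈ 0.1856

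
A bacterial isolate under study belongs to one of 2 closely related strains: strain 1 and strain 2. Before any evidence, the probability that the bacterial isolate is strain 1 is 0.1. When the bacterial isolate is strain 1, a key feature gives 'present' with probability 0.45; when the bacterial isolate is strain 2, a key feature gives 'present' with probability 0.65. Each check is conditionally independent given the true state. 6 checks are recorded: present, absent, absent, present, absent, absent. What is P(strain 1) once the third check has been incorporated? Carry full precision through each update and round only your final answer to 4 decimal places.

After 'present': P(strain 1) = 0.45·0.1000 / (0.45·0.1000 + 0.65·0.9000) ≈ 0.0714
After 'absent': P(strain 1) = 0.55·0.0714 / (0.55·0.0714 + 0.35·0.9286) ≈ 0.1078
After 'absent': P(strain 1) = 0.55·0.1078 / (0.55·0.1078 + 0.35·0.8922) ≈ 0.1596

0.1596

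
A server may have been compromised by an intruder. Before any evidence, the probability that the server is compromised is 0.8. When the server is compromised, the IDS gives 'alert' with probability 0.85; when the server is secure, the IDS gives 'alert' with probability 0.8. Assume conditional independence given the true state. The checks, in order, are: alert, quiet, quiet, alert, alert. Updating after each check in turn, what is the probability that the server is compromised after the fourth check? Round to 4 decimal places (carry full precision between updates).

0.7175

After 'alert': P(compromised) = 0.85·0.8000 / (0.85·0.8000 + 0.8·0.2000) ≈ 0.8095
After 'quiet': P(compromised) = 0.15·0.8095 / (0.15·0.8095 + 0.2·0.1905) ≈ 0.7612
After 'quiet': P(compromised) = 0.15·0.7612 / (0.15·0.7612 + 0.2·0.2388) ≈ 0.7051
After 'alert': P(compromised) = 0.85·0.7051 / (0.85·0.7051 + 0.8·0.2949) ≈ 0.7175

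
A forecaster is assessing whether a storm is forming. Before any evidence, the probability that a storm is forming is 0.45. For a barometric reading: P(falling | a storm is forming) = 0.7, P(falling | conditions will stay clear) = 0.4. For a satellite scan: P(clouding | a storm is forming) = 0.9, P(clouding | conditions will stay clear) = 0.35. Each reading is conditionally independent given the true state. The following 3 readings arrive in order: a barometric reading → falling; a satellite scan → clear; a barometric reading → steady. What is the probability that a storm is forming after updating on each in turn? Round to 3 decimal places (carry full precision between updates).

0.099

After a barometric reading='falling': P(storm) = 0.7·0.4500 / (0.7·0.4500 + 0.4·0.5500) ≈ 0.5888
After a satellite scan='clear': P(storm) = 0.1·0.5888 / (0.1·0.5888 + 0.65·0.4112) ≈ 0.1805
After a barometric reading='steady': P(storm) = 0.3·0.1805 / (0.3·0.1805 + 0.6·0.8195) ≈ 0.0992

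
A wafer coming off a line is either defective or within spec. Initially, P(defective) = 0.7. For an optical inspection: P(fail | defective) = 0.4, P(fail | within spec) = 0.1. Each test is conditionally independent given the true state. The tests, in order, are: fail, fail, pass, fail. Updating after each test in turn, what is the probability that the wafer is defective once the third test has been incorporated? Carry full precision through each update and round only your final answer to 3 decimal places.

0.961

After 'fail': P(defective) = 0.4·0.7000 / (0.4·0.7000 + 0.1·0.3000) ≈ 0.9032
After 'fail': P(defective) = 0.4·0.9032 / (0.4·0.9032 + 0.1·0.0968) ≈ 0.9739
After 'pass': P(defective) = 0.6·0.9739 / (0.6·0.9739 + 0.9·0.0261) ≈ 0.9614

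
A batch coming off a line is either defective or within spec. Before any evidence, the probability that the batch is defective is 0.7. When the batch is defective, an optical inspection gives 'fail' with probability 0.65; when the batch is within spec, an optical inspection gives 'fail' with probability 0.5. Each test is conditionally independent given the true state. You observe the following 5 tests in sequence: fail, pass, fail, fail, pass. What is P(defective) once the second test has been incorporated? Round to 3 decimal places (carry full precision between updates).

After 'fail': P(defective) = 0.65·0.7000 / (0.65·0.7000 + 0.5·0.3000) ≈ 0.7521
After 'pass': P(defective) = 0.35·0.7521 / (0.35·0.7521 + 0.5·0.2479) ≈ 0.6798

0.680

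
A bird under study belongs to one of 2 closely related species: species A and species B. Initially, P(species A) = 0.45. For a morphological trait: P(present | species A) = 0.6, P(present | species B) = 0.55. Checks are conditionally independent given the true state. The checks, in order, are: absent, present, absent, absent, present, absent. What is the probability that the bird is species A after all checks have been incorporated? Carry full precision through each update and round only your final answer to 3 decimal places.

0.378

After 'absent': P(species A) = 0.4·0.4500 / (0.4·0.4500 + 0.45·0.5500) ≈ 0.4211
After 'present': P(species A) = 0.6·0.4211 / (0.6·0.4211 + 0.55·0.5789) ≈ 0.4424
After 'absent': P(species A) = 0.4·0.4424 / (0.4·0.4424 + 0.45·0.5576) ≈ 0.4136
After 'absent': P(species A) = 0.4·0.4136 / (0.4·0.4136 + 0.45·0.5864) ≈ 0.3853
After 'present': P(species A) = 0.6·0.3853 / (0.6·0.3853 + 0.55·0.6147) ≈ 0.4061
After 'absent': P(species A) = 0.4·0.4061 / (0.4·0.4061 + 0.45·0.5939) ≈ 0.3781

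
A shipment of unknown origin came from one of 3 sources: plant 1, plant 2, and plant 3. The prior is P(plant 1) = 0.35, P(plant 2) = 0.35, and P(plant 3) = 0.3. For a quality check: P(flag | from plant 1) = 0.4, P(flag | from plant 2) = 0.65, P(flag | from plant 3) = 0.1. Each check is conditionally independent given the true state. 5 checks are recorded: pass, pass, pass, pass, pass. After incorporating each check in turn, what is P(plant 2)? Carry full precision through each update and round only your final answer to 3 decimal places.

0.009

After 'pass': normaliser = 0.6·0.3500 + 0.35·0.3500 + 0.9·0.3000; P(plant 1) ≈ 0.3485, P(plant 2) ≈ 0.2033, P(plant 3) ≈ 0.4481
After 'pass': normaliser = 0.6·0.3485 + 0.35·0.2033 + 0.9·0.4481; P(plant 1) ≈ 0.3059, P(plant 2) ≈ 0.1041, P(plant 3) ≈ 0.5900
After 'pass': normaliser = 0.6·0.3059 + 0.35·0.1041 + 0.9·0.5900; P(plant 1) ≈ 0.2444, P(plant 2) ≈ 0.0485, P(plant 3) ≈ 0.7071
After 'pass': normaliser = 0.6·0.2444 + 0.35·0.0485 + 0.9·0.7071; P(plant 1) ≈ 0.1833, P(plant 2) ≈ 0.0212, P(plant 3) ≈ 0.7955
After 'pass': normaliser = 0.6·0.1833 + 0.35·0.0212 + 0.9·0.7955; P(plant 1) ≈ 0.1320, P(plant 2) ≈ 0.0089, P(plant 3) ≈ 0.8591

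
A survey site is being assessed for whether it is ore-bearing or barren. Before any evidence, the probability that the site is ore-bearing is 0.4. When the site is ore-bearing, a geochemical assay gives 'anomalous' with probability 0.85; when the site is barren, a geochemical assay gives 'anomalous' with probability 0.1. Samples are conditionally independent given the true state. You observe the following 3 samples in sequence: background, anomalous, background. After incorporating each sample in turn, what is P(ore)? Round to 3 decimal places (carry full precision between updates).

0.136

After 'background': P(ore) = 0.15·0.4000 / (0.15·0.4000 + 0.9·0.6000) ≈ 0.1000
After 'anomalous': P(ore) = 0.85·0.1000 / (0.85·0.1000 + 0.1·0.9000) ≈ 0.4857
After 'background': P(ore) = 0.15·0.4857 / (0.15·0.4857 + 0.9·0.5143) ≈ 0.1360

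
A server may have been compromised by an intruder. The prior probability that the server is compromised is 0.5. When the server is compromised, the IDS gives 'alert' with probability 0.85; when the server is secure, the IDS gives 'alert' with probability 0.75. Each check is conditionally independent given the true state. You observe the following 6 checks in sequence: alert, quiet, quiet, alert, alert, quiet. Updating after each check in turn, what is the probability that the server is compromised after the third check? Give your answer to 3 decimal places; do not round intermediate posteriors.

After 'alert': P(compromised) = 0.85·0.5000 / (0.85·0.5000 + 0.75·0.5000) ≈ 0.5312
After 'quiet': P(compromised) = 0.15·0.5312 / (0.15·0.5312 + 0.25·0.4688) ≈ 0.4048
After 'quiet': P(compromised) = 0.15·0.4048 / (0.15·0.4048 + 0.25·0.5952) ≈ 0.2898

0.290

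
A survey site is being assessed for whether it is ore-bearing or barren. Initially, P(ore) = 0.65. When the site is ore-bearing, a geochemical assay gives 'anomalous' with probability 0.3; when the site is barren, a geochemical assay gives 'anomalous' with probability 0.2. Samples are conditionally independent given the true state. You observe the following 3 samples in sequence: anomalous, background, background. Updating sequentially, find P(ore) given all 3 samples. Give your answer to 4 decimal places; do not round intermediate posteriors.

0.6808

After 'anomalous': P(ore) = 0.3·0.6500 / (0.3·0.6500 + 0.2·0.3500) ≈ 0.7358
After 'background': P(ore) = 0.7·0.7358 / (0.7·0.7358 + 0.8·0.2642) ≈ 0.7091
After 'background': P(ore) = 0.7·0.7091 / (0.7·0.7091 + 0.8·0.2909) ≈ 0.6808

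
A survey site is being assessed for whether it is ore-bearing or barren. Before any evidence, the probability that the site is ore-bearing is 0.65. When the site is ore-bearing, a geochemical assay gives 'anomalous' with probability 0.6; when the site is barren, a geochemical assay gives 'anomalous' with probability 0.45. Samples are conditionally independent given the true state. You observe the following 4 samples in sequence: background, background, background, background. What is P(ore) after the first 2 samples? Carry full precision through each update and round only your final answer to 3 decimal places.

After 'background': P(ore) = 0.4·0.6500 / (0.4·0.6500 + 0.55·0.3500) ≈ 0.5746
After 'background': P(ore) = 0.4·0.5746 / (0.4·0.5746 + 0.55·0.4254) ≈ 0.4955

0.496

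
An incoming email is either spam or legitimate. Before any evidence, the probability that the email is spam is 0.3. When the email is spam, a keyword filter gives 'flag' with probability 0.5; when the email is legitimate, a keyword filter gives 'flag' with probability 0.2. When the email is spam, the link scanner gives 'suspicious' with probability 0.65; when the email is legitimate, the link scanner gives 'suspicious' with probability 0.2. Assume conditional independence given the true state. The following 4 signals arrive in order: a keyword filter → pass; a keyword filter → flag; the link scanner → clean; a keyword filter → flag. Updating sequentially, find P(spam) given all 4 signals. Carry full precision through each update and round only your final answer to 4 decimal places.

0.4228

After a keyword filter='pass': P(spam) = 0.5·0.3000 / (0.5·0.3000 + 0.8·0.7000) ≈ 0.2113
After a keyword filter='flag': P(spam) = 0.5·0.2113 / (0.5·0.2113 + 0.2·0.7887) ≈ 0.4011
After the link scanner='clean': P(spam) = 0.35·0.4011 / (0.35·0.4011 + 0.8·0.5989) ≈ 0.2266
After a keyword filter='flag': P(spam) = 0.5·0.2266 / (0.5·0.2266 + 0.2·0.7734) ≈ 0.4228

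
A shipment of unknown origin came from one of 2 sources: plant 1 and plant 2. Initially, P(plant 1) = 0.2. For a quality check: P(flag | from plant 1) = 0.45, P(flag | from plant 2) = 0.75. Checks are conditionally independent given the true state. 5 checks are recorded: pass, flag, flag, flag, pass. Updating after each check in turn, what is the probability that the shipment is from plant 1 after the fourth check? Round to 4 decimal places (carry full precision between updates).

After 'pass': P(plant 1) = 0.55·0.2000 / (0.55·0.2000 + 0.25·0.8000) ≈ 0.3548
After 'flag': P(plant 1) = 0.45·0.3548 / (0.45·0.3548 + 0.75·0.6452) ≈ 0.2481
After 'flag': P(plant 1) = 0.45·0.2481 / (0.45·0.2481 + 0.75·0.7519) ≈ 0.1653
After 'flag': P(plant 1) = 0.45·0.1653 / (0.45·0.1653 + 0.75·0.8347) ≈ 0.1062

0.1062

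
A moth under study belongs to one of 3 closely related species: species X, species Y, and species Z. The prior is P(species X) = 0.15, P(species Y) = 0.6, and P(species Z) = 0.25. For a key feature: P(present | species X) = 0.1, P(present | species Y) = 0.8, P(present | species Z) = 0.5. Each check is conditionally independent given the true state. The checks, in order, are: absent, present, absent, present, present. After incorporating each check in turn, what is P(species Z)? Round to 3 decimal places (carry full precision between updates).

After 'absent': normaliser = 0.9·0.1500 + 0.2·0.6000 + 0.5·0.2500; P(species X) ≈ 0.3553, P(species Y) ≈ 0.3158, P(species Z) ≈ 0.3289
After 'present': normaliser = 0.1·0.3553 + 0.8·0.3158 + 0.5·0.3289; P(species X) ≈ 0.0785, P(species Y) ≈ 0.5581, P(species Z) ≈ 0.3634
After 'absent': normaliser = 0.9·0.0785 + 0.2·0.5581 + 0.5·0.3634; P(species X) ≈ 0.1941, P(species Y) ≈ 0.3067, P(species Z) ≈ 0.4992
After 'present': normaliser = 0.1·0.1941 + 0.8·0.3067 + 0.5·0.4992; P(species X) ≈ 0.0377, P(species Y) ≈ 0.4770, P(species Z) ≈ 0.4852
After 'present': normaliser = 0.1·0.0377 + 0.8·0.4770 + 0.5·0.4852; P(species X) ≈ 0.0060, P(species Y) ≈ 0.6077, P(species Z) ≈ 0.3863

0.386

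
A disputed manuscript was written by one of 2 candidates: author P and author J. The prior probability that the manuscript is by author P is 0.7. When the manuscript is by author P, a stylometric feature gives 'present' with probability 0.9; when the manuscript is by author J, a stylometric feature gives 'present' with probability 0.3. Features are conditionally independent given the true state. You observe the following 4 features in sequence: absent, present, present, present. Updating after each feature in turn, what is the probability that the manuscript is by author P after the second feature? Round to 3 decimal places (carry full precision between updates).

Each posterior becomes the prior for the next update.
After 'absent': P(author P) = 0.1·0.7000 / (0.1·0.7000 + 0.7·0.3000) ≈ 0.2500
After 'present': P(author P) = 0.9·0.2500 / (0.9·0.2500 + 0.3·0.7500) ≈ 0.5000

0.500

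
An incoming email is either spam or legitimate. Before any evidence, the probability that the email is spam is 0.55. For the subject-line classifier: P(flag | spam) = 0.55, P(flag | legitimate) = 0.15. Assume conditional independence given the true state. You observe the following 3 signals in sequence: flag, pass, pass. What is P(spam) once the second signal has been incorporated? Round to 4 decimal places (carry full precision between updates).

After 'flag': P(spam) = 0.55·0.5500 / (0.55·0.5500 + 0.15·0.4500) ≈ 0.8176
After 'pass': P(spam) = 0.45·0.8176 / (0.45·0.8176 + 0.85·0.1824) ≈ 0.7035

0.7035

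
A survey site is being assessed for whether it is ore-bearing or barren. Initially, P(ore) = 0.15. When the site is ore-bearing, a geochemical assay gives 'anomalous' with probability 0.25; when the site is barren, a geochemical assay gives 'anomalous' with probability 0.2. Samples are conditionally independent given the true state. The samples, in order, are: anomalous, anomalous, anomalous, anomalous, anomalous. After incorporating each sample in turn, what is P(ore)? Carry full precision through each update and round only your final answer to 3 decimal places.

After 'anomalous': P(ore) = 0.25·0.1500 / (0.25·0.1500 + 0.2·0.8500) ≈ 0.1807
After 'anomalous': P(ore) = 0.25·0.1807 / (0.25·0.1807 + 0.2·0.8193) ≈ 0.2161
After 'anomalous': P(ore) = 0.25·0.2161 / (0.25·0.2161 + 0.2·0.7839) ≈ 0.2563
After 'anomalous': P(ore) = 0.25·0.2563 / (0.25·0.2563 + 0.2·0.7437) ≈ 0.3011
After 'anomalous': P(ore) = 0.25·0.3011 / (0.25·0.3011 + 0.2·0.6989) ≈ 0.3500

0.350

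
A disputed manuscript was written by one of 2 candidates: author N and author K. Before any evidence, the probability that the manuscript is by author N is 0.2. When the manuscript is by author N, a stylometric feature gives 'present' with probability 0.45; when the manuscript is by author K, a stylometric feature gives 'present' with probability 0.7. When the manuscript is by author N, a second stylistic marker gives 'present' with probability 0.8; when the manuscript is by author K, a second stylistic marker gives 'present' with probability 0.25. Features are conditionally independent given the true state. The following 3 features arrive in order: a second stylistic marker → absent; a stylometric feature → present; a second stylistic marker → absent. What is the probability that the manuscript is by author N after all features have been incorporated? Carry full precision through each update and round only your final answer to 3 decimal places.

0.011

After a second stylistic marker='absent': P(author N) = 0.2·0.2000 / (0.2·0.2000 + 0.75·0.8000) ≈ 0.0625
After a stylometric feature='present': P(author N) = 0.45·0.0625 / (0.45·0.0625 + 0.7·0.9375) ≈ 0.0411
After a second stylistic marker='absent': P(author N) = 0.2·0.0411 / (0.2·0.0411 + 0.75·0.9589) ≈ 0.0113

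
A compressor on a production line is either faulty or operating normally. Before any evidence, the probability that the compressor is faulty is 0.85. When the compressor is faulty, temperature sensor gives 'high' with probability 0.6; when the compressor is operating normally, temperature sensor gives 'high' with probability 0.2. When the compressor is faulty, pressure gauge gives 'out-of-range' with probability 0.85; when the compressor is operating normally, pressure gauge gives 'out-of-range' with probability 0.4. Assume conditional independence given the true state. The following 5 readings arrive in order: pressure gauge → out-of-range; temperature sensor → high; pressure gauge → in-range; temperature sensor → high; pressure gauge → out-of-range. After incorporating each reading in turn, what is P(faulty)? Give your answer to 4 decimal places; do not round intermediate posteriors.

0.9829

After pressure gauge='out-of-range': P(faulty) = 0.85·0.8500 / (0.85·0.8500 + 0.4·0.1500) ≈ 0.9233
After temperature sensor='high': P(faulty) = 0.6·0.9233 / (0.6·0.9233 + 0.2·0.0767) ≈ 0.9731
After pressure gauge='in-range': P(faulty) = 0.15·0.9731 / (0.15·0.9731 + 0.6·0.0269) ≈ 0.9003
After temperature sensor='high': P(faulty) = 0.6·0.9003 / (0.6·0.9003 + 0.2·0.0997) ≈ 0.9644
After pressure gauge='out-of-range': P(faulty) = 0.85·0.9644 / (0.85·0.9644 + 0.4·0.0356) ≈ 0.9829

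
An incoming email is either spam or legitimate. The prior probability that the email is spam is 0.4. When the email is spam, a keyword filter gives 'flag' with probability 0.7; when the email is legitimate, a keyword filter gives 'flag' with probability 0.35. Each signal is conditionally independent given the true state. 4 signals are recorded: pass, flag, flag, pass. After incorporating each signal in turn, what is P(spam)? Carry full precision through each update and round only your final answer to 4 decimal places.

0.3623

After 'pass': P(spam) = 0.3·0.4000 / (0.3·0.4000 + 0.65·0.6000) ≈ 0.2353
After 'flag': P(spam) = 0.7·0.2353 / (0.7·0.2353 + 0.35·0.7647) ≈ 0.3810
After 'flag': P(spam) = 0.7·0.3810 / (0.7·0.3810 + 0.35·0.6190) ≈ 0.5517
After 'pass': P(spam) = 0.3·0.5517 / (0.3·0.5517 + 0.65·0.4483) ≈ 0.3623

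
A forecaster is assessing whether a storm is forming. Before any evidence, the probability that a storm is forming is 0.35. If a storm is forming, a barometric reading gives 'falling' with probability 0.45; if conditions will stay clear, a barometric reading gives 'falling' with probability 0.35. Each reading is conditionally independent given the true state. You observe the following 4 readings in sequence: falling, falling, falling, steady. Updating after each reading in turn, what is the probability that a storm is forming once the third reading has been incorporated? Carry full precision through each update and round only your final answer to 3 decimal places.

0.534

Apply Bayes' rule sequentially, carrying P(storm) forward.
After 'falling': P(storm) = 0.45·0.3500 / (0.45·0.3500 + 0.35·0.6500) ≈ 0.4091
After 'falling': P(storm) = 0.45·0.4091 / (0.45·0.4091 + 0.35·0.5909) ≈ 0.4709
After 'falling': P(storm) = 0.45·0.4709 / (0.45·0.4709 + 0.35·0.5291) ≈ 0.5337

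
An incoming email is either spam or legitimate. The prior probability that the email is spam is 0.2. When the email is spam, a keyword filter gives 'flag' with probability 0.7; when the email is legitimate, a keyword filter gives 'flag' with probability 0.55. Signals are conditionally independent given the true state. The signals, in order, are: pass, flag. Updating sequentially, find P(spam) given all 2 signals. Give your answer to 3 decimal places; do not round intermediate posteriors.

After 'pass': P(spam) = 0.3·0.2000 / (0.3·0.2000 + 0.45·0.8000) ≈ 0.1429
After 'flag': P(spam) = 0.7·0.1429 / (0.7·0.1429 + 0.55·0.8571) ≈ 0.1750

0.175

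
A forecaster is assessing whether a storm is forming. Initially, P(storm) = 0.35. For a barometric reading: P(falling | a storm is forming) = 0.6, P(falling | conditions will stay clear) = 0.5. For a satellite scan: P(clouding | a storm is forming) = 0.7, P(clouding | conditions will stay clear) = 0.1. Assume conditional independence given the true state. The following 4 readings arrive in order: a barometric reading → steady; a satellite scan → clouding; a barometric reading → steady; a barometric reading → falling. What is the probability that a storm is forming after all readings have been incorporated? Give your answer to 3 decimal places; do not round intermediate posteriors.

Each posterior becomes the prior for the next update.
After a barometric reading='steady': P(storm) = 0.4·0.3500 / (0.4·0.3500 + 0.5·0.6500) ≈ 0.3011
After a satellite scan='clouding': P(storm) = 0.7·0.3011 / (0.7·0.3011 + 0.1·0.6989) ≈ 0.7510
After a barometric reading='steady': P(storm) = 0.4·0.7510 / (0.4·0.7510 + 0.5·0.2490) ≈ 0.7069
After a barometric reading='falling': P(storm) = 0.6·0.7069 / (0.6·0.7069 + 0.5·0.2931) ≈ 0.7432

0.743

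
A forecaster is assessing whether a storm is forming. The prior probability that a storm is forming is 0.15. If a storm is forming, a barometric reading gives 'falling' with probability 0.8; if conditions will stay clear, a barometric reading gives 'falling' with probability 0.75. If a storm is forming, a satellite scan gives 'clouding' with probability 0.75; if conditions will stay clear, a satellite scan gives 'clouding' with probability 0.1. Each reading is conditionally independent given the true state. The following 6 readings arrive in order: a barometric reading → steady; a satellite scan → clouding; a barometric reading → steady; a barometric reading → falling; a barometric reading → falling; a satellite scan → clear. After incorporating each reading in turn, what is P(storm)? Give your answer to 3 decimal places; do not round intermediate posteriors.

0.211

After a barometric reading='steady': P(storm) = 0.2·0.1500 / (0.2·0.1500 + 0.25·0.8500) ≈ 0.1237
After a satellite scan='clouding': P(storm) = 0.75·0.1237 / (0.75·0.1237 + 0.1·0.8763) ≈ 0.5143
After a barometric reading='steady': P(storm) = 0.2·0.5143 / (0.2·0.5143 + 0.25·0.4857) ≈ 0.4586
After a barometric reading='falling': P(storm) = 0.8·0.4586 / (0.8·0.4586 + 0.75·0.5414) ≈ 0.4747
After a barometric reading='falling': P(storm) = 0.8·0.4747 / (0.8·0.4747 + 0.75·0.5253) ≈ 0.4908
After a satellite scan='clear': P(storm) = 0.25·0.4908 / (0.25·0.4908 + 0.9·0.5092) ≈ 0.2112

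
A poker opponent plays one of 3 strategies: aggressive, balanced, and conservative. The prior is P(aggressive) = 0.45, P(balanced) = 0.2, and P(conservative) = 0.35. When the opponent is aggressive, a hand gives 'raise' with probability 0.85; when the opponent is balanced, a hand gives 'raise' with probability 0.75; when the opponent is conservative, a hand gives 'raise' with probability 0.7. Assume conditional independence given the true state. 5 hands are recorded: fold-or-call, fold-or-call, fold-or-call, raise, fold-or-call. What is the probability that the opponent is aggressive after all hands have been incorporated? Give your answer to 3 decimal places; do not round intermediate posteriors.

0.070

Apply Bayes' rule sequentially, carrying P(aggressive) forward.
After 'fold-or-call': normaliser = 0.15·0.4500 + 0.25·0.2000 + 0.3·0.3500; P(aggressive) ≈ 0.3034, P(balanced) ≈ 0.2247, P(conservative) ≈ 0.4719
After 'fold-or-call': normaliser = 0.15·0.3034 + 0.25·0.2247 + 0.3·0.4719; P(aggressive) ≈ 0.1871, P(balanced) ≈ 0.2309, P(conservative) ≈ 0.5820
After 'fold-or-call': normaliser = 0.15·0.1871 + 0.25·0.2309 + 0.3·0.5820; P(aggressive) ≈ 0.1078, P(balanced) ≈ 0.2217, P(conservative) ≈ 0.6705
After 'raise': normaliser = 0.85·0.1078 + 0.75·0.2217 + 0.7·0.6705; P(aggressive) ≈ 0.1259, P(balanced) ≈ 0.2287, P(conservative) ≈ 0.6454
After 'fold-or-call': normaliser = 0.15·0.1259 + 0.25·0.2287 + 0.3·0.6454; P(aggressive) ≈ 0.0701, P(balanced) ≈ 0.2120, P(conservative) ≈ 0.7180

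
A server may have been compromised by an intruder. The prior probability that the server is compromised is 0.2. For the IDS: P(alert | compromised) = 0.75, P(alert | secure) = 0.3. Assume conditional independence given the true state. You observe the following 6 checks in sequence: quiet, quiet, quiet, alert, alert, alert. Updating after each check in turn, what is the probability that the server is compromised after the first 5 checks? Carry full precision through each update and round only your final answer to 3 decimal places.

Each posterior becomes the prior for the next update.
After 'quiet': P(compromised) = 0.25·0.2000 / (0.25·0.2000 + 0.7·0.8000) ≈ 0.0820
After 'quiet': P(compromised) = 0.25·0.0820 / (0.25·0.0820 + 0.7·0.9180) ≈ 0.0309
After 'quiet': P(compromised) = 0.25·0.0309 / (0.25·0.0309 + 0.7·0.9691) ≈ 0.0113
After 'alert': P(compromised) = 0.75·0.0113 / (0.75·0.0113 + 0.3·0.9887) ≈ 0.0277
After 'alert': P(compromised) = 0.75·0.0277 / (0.75·0.0277 + 0.3·0.9723) ≈ 0.0664

0.066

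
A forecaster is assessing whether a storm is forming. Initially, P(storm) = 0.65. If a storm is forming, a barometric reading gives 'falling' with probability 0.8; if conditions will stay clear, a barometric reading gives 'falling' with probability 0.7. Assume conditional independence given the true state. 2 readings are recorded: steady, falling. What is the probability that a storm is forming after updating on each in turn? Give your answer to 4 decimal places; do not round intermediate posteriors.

0.5859

Each posterior becomes the prior for the next update.
After 'steady': P(storm) = 0.2·0.6500 / (0.2·0.6500 + 0.3·0.3500) ≈ 0.5532
After 'falling': P(storm) = 0.8·0.5532 / (0.8·0.5532 + 0.7·0.4468) ≈ 0.5859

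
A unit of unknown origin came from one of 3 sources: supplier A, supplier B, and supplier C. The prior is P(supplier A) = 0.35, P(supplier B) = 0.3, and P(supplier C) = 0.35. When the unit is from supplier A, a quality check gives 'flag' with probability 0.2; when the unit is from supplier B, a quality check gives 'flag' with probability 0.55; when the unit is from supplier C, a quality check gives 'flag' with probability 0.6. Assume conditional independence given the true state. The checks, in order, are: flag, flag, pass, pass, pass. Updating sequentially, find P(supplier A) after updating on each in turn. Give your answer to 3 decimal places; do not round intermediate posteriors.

0.305

Apply Bayes' rule sequentially, carrying P(supplier A) forward.
After 'flag': normaliser = 0.2·0.3500 + 0.55·0.3000 + 0.6·0.3500; P(supplier A) ≈ 0.1573, P(supplier B) ≈ 0.3708, P(supplier C) ≈ 0.4719
After 'flag': normaliser = 0.2·0.1573 + 0.55·0.3708 + 0.6·0.4719; P(supplier A) ≈ 0.0607, P(supplier B) ≈ 0.3933, P(supplier C) ≈ 0.5460
After 'pass': normaliser = 0.8·0.0607 + 0.45·0.3933 + 0.4·0.5460; P(supplier A) ≈ 0.1093, P(supplier B) ≈ 0.3987, P(supplier C) ≈ 0.4920
After 'pass': normaliser = 0.8·0.1093 + 0.45·0.3987 + 0.4·0.4920; P(supplier A) ≈ 0.1886, P(supplier B) ≈ 0.3869, P(supplier C) ≈ 0.4244
After 'pass': normaliser = 0.8·0.1886 + 0.45·0.3869 + 0.4·0.4244; P(supplier A) ≈ 0.3050, P(supplier B) ≈ 0.3519, P(supplier C) ≈ 0.3431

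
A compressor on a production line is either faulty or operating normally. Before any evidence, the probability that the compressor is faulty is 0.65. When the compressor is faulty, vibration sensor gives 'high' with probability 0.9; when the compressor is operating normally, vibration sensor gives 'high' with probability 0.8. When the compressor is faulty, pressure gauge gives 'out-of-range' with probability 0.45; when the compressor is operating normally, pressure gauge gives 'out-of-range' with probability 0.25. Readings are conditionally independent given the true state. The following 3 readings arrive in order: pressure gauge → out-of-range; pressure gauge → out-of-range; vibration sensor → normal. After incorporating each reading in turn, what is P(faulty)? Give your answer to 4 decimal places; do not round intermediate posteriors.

0.7505

After pressure gauge='out-of-range': P(faulty) = 0.45·0.6500 / (0.45·0.6500 + 0.25·0.3500) ≈ 0.7697
After pressure gauge='out-of-range': P(faulty) = 0.45·0.7697 / (0.45·0.7697 + 0.25·0.2303) ≈ 0.8575
After vibration sensor='normal': P(faulty) = 0.1·0.8575 / (0.1·0.8575 + 0.2·0.1425) ≈ 0.7505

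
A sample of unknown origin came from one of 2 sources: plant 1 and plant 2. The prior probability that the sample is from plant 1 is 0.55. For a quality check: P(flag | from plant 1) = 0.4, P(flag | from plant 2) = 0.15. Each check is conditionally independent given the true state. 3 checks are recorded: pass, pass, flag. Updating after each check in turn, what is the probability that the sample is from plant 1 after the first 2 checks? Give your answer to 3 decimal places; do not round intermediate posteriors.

Apply Bayes' rule sequentially, carrying P(plant 1) forward.
After 'pass': P(plant 1) = 0.6·0.5500 / (0.6·0.5500 + 0.85·0.4500) ≈ 0.4632
After 'pass': P(plant 1) = 0.6·0.4632 / (0.6·0.4632 + 0.85·0.5368) ≈ 0.3785

0.378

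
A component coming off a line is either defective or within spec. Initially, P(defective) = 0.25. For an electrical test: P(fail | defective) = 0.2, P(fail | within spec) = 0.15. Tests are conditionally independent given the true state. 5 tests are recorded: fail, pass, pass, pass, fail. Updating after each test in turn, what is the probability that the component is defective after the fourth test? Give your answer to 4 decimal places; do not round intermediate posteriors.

0.2704

After 'fail': P(defective) = 0.2·0.2500 / (0.2·0.2500 + 0.15·0.7500) ≈ 0.3077
After 'pass': P(defective) = 0.8·0.3077 / (0.8·0.3077 + 0.85·0.6923) ≈ 0.2949
After 'pass': P(defective) = 0.8·0.2949 / (0.8·0.2949 + 0.85·0.7051) ≈ 0.2825
After 'pass': P(defective) = 0.8·0.2825 / (0.8·0.2825 + 0.85·0.7175) ≈ 0.2704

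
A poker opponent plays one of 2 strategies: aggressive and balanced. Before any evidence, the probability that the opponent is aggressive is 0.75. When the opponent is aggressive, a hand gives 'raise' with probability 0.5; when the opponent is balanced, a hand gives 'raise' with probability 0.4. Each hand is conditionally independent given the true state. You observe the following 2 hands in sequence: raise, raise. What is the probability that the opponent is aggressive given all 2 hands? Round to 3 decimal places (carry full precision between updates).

After 'raise': P(aggressive) = 0.5·0.7500 / (0.5·0.7500 + 0.4·0.2500) ≈ 0.7895
After 'raise': P(aggressive) = 0.5·0.7895 / (0.5·0.7895 + 0.4·0.2105) ≈ 0.8242

0.824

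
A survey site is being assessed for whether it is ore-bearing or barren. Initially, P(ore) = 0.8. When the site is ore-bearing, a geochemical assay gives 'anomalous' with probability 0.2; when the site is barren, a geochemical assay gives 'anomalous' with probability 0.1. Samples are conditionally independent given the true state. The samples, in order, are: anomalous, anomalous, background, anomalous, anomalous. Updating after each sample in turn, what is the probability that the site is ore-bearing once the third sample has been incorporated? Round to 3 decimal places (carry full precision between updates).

Each posterior becomes the prior for the next update.
After 'anomalous': P(ore) = 0.2·0.8000 / (0.2·0.8000 + 0.1·0.2000) ≈ 0.8889
After 'anomalous': P(ore) = 0.2·0.8889 / (0.2·0.8889 + 0.1·0.1111) ≈ 0.9412
After 'background': P(ore) = 0.8·0.9412 / (0.8·0.9412 + 0.9·0.0588) ≈ 0.9343

0.934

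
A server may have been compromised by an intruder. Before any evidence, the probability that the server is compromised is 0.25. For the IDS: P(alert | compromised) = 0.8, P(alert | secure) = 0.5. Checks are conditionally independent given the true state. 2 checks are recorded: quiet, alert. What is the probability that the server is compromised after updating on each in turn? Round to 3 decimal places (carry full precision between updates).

0.176

After 'quiet': P(compromised) = 0.2·0.2500 / (0.2·0.2500 + 0.5·0.7500) ≈ 0.1176
After 'alert': P(compromised) = 0.8·0.1176 / (0.8·0.1176 + 0.5·0.8824) ≈ 0.1758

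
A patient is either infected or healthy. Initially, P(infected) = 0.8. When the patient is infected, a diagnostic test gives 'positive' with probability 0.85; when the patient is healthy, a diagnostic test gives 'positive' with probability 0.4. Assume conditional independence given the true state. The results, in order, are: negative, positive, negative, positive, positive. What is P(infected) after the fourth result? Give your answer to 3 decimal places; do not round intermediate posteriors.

0.530

Apply Bayes' rule sequentially, carrying P(infected) forward.
After 'negative': P(infected) = 0.15·0.8000 / (0.15·0.8000 + 0.6·0.2000) ≈ 0.5000
After 'positive': P(infected) = 0.85·0.5000 / (0.85·0.5000 + 0.4·0.5000) ≈ 0.6800
After 'negative': P(infected) = 0.15·0.6800 / (0.15·0.6800 + 0.6·0.3200) ≈ 0.3469
After 'positive': P(infected) = 0.85·0.3469 / (0.85·0.3469 + 0.4·0.6531) ≈ 0.5303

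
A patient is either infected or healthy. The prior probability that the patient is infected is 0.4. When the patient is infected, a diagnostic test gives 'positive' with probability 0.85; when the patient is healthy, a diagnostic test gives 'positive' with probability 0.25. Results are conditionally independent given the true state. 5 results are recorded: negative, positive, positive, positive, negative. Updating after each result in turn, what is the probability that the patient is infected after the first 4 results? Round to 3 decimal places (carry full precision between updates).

0.840

After 'negative': P(infected) = 0.15·0.4000 / (0.15·0.4000 + 0.75·0.6000) ≈ 0.1176
After 'positive': P(infected) = 0.85·0.1176 / (0.85·0.1176 + 0.25·0.8824) ≈ 0.3119
After 'positive': P(infected) = 0.85·0.3119 / (0.85·0.3119 + 0.25·0.6881) ≈ 0.6065
After 'positive': P(infected) = 0.85·0.6065 / (0.85·0.6065 + 0.25·0.3935) ≈ 0.8398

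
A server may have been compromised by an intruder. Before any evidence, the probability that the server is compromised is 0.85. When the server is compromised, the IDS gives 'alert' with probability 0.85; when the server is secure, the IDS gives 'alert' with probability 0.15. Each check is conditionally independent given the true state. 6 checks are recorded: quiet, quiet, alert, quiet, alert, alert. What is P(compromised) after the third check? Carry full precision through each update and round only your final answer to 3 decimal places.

After 'quiet': P(compromised) = 0.15·0.8500 / (0.15·0.8500 + 0.85·0.1500) ≈ 0.5000
After 'quiet': P(compromised) = 0.15·0.5000 / (0.15·0.5000 + 0.85·0.5000) ≈ 0.1500
After 'alert': P(compromised) = 0.85·0.1500 / (0.85·0.1500 + 0.15·0.8500) ≈ 0.5000

0.500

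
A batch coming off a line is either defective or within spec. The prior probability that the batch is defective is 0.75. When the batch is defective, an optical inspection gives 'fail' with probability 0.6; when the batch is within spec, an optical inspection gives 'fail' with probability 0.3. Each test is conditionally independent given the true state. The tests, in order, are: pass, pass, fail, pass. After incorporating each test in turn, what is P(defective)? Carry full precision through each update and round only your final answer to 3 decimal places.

After 'pass': P(defective) = 0.4·0.7500 / (0.4·0.7500 + 0.7·0.2500) ≈ 0.6316
After 'pass': P(defective) = 0.4·0.6316 / (0.4·0.6316 + 0.7·0.3684) ≈ 0.4948
After 'fail': P(defective) = 0.6·0.4948 / (0.6·0.4948 + 0.3·0.5052) ≈ 0.6621
After 'pass': P(defective) = 0.4·0.6621 / (0.4·0.6621 + 0.7·0.3379) ≈ 0.5282

0.528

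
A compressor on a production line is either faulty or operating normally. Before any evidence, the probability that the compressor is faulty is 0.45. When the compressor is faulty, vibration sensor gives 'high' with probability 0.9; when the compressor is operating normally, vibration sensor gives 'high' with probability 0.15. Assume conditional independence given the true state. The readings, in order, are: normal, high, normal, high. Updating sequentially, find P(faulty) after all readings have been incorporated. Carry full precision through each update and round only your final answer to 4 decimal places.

Apply Bayes' rule sequentially, carrying P(faulty) forward.
After 'normal': P(faulty) = 0.1·0.4500 / (0.1·0.4500 + 0.85·0.5500) ≈ 0.0878
After 'high': P(faulty) = 0.9·0.0878 / (0.9·0.0878 + 0.15·0.9122) ≈ 0.3661
After 'normal': P(faulty) = 0.1·0.3661 / (0.1·0.3661 + 0.85·0.6339) ≈ 0.0636
After 'high': P(faulty) = 0.9·0.0636 / (0.9·0.0636 + 0.15·0.9364) ≈ 0.2896

0.2896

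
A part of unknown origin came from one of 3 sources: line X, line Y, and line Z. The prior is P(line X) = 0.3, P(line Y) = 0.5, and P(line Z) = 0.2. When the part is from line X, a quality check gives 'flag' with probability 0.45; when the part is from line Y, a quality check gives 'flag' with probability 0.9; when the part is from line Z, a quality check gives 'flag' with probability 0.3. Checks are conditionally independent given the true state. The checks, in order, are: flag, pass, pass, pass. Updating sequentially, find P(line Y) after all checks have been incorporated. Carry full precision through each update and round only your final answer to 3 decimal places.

0.010

Apply Bayes' rule sequentially, carrying P(line Y) forward.
After 'flag': normaliser = 0.45·0.3000 + 0.9·0.5000 + 0.3·0.2000; P(line X) ≈ 0.2093, P(line Y) ≈ 0.6977, P(line Z) ≈ 0.0930
After 'pass': normaliser = 0.55·0.2093 + 0.1·0.6977 + 0.7·0.0930; P(line X) ≈ 0.4605, P(line Y) ≈ 0.2791, P(line Z) ≈ 0.2605
After 'pass': normaliser = 0.55·0.4605 + 0.1·0.2791 + 0.7·0.2605; P(line X) ≈ 0.5464, P(line Y) ≈ 0.0602, P(line Z) ≈ 0.3934
After 'pass': normaliser = 0.55·0.5464 + 0.1·0.0602 + 0.7·0.3934; P(line X) ≈ 0.5164, P(line Y) ≈ 0.0103, P(line Z) ≈ 0.4732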